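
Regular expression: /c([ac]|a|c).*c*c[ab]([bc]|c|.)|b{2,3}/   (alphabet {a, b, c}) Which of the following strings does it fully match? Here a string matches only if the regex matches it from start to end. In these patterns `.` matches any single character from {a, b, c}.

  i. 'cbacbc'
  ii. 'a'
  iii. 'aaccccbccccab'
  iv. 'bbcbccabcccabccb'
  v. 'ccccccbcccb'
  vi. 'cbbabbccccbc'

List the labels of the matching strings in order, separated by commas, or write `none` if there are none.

i → no match
ii → no match
iii → no match
iv → no match
v → no match
vi → no match

none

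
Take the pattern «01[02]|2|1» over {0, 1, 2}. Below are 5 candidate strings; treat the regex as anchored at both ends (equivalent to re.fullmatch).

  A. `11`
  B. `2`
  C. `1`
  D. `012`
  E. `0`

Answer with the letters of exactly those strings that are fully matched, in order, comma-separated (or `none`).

B, C, D

A. `11` → no match
B. `2` → match
C. `1` → match
D. `012` → match
E. `0` → no match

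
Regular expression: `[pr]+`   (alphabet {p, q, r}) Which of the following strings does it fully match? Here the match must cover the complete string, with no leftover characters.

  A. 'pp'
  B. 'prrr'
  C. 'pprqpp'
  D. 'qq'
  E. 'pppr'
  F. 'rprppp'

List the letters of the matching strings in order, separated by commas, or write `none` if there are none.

A → match
B → match
C → no match
D → no match
E → match
F → match

A, B, E, F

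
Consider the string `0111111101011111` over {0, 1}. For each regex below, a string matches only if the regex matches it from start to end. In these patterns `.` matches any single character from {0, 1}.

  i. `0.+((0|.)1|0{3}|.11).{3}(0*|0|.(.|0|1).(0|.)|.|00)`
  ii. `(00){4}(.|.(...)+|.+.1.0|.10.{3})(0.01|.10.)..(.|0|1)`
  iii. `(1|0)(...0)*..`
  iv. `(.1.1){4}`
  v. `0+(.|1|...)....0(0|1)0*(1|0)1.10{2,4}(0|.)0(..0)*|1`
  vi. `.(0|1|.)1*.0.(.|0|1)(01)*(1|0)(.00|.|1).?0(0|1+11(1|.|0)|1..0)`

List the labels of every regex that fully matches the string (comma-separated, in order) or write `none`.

i, iv

i → match
ii → no match — must start with `00`
iii → no match
iv → match
v → no match
vi → no match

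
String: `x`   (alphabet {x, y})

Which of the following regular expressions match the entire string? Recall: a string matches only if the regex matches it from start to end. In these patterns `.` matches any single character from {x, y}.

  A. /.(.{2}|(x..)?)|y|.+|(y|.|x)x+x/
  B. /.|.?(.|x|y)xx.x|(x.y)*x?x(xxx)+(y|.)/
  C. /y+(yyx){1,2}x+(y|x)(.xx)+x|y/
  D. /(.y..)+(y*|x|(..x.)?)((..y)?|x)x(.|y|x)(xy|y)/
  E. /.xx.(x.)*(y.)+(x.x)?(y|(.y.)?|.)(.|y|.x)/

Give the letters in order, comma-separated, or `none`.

A, B

A → match
B → match
C → no match — must start with `y`
D → no match
E → no match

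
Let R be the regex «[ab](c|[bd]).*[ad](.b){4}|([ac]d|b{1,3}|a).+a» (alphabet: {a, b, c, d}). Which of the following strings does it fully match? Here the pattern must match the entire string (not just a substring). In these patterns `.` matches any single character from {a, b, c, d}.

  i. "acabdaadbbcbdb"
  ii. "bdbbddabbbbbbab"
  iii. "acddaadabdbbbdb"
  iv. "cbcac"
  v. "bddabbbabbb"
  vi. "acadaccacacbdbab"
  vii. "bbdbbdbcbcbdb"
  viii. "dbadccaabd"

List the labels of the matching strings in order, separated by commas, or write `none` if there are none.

ii, iii, v

i → no match
ii → match
iii → match
iv. "cbcac" → no match
v. "bddabbbabbb" → match
vi → no match
vii → no match
viii. "dbadccaabd" → no match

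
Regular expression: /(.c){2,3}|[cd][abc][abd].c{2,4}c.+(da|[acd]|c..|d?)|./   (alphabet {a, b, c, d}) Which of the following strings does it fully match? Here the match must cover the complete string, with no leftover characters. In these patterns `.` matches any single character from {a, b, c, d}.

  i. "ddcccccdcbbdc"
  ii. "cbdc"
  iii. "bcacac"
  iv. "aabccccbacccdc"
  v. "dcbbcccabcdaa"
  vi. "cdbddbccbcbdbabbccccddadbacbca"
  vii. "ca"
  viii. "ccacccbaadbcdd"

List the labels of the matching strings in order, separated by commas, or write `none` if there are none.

i → no match
ii → no match
iii → match
iv → no match
v → match
vi → no match
vii → no match
viii → no match

iii, v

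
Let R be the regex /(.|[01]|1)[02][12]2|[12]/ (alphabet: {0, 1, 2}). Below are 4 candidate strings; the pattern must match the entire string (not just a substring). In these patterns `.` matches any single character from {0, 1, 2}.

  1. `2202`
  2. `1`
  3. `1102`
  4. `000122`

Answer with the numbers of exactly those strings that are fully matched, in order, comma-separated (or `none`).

2

1 → no match
2 → match
3 → no match
4 → no match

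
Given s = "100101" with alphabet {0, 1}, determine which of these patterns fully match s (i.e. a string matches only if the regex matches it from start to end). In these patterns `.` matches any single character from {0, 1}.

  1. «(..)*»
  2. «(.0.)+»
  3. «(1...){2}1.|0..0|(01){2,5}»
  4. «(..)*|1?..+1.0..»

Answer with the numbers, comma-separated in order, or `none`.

1, 2, 4

1 → match
2 → match
3 → no match
4 → match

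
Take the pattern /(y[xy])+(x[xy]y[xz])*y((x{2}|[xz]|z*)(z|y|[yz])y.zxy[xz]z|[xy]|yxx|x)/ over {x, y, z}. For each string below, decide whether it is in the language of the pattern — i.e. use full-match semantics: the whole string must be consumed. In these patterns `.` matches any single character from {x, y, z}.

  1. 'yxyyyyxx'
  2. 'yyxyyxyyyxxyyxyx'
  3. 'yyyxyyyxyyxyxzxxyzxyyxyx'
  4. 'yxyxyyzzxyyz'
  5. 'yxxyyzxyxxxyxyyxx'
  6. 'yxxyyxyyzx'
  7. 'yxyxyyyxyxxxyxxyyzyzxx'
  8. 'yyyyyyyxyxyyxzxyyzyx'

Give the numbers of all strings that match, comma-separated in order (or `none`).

1

1 → match
2 → no match
3 → no match
4 → no match
5 → no match
6 → no match
7 → no match
8 → no match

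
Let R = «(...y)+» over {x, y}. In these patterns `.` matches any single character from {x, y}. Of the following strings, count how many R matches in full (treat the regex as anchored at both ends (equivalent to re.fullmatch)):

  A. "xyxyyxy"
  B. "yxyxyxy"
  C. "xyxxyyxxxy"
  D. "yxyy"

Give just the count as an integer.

1

A → no match
B → no match
C → no match
D → match
Total matched: 1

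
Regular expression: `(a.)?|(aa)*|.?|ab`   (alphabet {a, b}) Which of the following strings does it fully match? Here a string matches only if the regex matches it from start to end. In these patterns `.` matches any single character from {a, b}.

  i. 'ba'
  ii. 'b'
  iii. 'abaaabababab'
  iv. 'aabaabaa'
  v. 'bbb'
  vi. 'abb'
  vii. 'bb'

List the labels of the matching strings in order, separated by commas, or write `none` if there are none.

i. 'ba' → no match
ii. 'b' → match
iii. 'abaaabababab' → no match
iv. 'aabaabaa' → no match
v. 'bbb' → no match
vi. 'abb' → no match
vii. 'bb' → no match

ii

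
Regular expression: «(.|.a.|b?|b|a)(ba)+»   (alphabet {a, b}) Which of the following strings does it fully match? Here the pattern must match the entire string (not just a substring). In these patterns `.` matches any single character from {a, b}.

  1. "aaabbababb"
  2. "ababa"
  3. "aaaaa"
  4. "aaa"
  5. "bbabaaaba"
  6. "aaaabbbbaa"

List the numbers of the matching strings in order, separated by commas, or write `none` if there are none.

1 → no match — must end with "ba"
2 → match
3 → no match — must end with "ba"
4 → no match — must end with "ba"
5 → no match
6 → no match — must end with "ba"

2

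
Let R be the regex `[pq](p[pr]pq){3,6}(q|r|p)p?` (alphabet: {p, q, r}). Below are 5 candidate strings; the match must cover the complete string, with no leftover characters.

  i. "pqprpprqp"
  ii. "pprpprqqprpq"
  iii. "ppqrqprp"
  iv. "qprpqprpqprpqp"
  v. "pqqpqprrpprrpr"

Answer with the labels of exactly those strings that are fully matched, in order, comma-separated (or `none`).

i → no match
ii → no match
iii → no match
iv → match
v → no match

iv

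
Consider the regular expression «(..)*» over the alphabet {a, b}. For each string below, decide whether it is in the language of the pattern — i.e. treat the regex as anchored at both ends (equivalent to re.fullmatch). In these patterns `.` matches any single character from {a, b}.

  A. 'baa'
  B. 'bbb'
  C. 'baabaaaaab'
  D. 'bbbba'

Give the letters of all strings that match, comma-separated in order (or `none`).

C

A. 'baa' → no match
B. 'bbb' → no match
C. 'baabaaaaab' → match
D. 'bbbba' → no match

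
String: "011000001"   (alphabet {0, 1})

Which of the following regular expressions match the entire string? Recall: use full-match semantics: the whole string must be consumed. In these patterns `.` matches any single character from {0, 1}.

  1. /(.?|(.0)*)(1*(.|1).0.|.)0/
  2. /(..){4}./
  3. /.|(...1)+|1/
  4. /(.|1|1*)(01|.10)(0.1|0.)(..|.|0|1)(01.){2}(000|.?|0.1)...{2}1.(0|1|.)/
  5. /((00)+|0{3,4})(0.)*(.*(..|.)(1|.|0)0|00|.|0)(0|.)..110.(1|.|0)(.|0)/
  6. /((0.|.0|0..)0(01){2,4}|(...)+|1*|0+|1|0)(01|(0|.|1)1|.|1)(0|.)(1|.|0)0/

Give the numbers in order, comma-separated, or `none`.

2

1 → no match — must end with "0"
2 → match
3 → no match
4 → no match
5 → no match
6 → no match — must end with "0"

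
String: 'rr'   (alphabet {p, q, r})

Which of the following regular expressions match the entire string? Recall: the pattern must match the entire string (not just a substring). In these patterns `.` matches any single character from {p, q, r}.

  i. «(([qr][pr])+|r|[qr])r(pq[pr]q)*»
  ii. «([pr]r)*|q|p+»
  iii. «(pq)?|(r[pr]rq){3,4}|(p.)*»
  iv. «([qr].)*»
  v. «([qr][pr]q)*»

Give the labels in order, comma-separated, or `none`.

i, ii, iv

i → match
ii → match
iii → no match
iv → match
v → no match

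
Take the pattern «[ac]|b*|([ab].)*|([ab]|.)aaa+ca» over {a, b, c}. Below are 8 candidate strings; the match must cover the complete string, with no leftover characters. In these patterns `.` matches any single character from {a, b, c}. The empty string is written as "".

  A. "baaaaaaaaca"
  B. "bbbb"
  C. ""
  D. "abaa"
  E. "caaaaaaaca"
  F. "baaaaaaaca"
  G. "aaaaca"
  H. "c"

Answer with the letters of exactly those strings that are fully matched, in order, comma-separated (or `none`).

A, B, C, D, E, F, G, H

A → match
B → match
C → match
D → match
E → match
F → match
G → match
H → match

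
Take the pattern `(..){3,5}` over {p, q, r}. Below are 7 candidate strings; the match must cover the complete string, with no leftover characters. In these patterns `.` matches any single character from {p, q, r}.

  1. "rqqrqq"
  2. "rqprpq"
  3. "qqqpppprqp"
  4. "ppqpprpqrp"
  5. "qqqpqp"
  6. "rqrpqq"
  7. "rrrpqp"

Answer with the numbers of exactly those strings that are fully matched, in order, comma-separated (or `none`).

1. "rqqrqq" → match
2. "rqprpq" → match
3. "qqqpppprqp" → match
4. "ppqpprpqrp" → match
5. "qqqpqp" → match
6. "rqrpqq" → match
7. "rrrpqp" → match

1, 2, 3, 4, 5, 6, 7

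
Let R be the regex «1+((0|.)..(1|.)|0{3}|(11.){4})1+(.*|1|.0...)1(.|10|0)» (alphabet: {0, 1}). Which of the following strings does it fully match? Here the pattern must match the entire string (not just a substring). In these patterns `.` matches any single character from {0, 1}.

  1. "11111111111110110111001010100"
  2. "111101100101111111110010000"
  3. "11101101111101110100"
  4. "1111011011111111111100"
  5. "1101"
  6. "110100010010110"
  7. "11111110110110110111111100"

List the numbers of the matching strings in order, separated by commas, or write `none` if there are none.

none

1 → no match
2 → no match
3 → no match
4 → no match
5. "1101" → no match
6 → no match
7 → no match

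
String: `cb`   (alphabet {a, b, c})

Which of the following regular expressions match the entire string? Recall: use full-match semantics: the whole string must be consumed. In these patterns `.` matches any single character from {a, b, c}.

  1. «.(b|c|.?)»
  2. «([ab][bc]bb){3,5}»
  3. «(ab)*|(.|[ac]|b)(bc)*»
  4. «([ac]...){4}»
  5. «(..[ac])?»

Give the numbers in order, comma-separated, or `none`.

1 → match
2 → no match — must end with `bb`
3 → no match
4 → no match
5 → no match

1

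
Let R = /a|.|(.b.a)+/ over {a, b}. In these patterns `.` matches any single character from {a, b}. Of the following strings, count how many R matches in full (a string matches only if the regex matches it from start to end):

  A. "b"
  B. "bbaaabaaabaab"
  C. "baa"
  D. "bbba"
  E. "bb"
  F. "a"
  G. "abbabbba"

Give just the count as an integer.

4

A → match
B → no match
C → no match
D → match
E → no match
F → match
G → match
Total matched: 4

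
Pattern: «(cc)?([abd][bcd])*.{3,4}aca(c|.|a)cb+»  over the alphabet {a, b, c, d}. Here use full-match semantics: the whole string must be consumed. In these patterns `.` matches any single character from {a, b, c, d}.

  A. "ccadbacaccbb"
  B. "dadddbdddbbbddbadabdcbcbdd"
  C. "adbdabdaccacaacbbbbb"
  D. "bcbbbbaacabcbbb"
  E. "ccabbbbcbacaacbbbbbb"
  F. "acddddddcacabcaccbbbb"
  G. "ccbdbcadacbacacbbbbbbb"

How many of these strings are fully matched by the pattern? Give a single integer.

A. "ccadbacaccbb" → match
B → no match — must end with "b"
C → match
D → match
E → match
F → no match
G → no match
Total matched: 4

4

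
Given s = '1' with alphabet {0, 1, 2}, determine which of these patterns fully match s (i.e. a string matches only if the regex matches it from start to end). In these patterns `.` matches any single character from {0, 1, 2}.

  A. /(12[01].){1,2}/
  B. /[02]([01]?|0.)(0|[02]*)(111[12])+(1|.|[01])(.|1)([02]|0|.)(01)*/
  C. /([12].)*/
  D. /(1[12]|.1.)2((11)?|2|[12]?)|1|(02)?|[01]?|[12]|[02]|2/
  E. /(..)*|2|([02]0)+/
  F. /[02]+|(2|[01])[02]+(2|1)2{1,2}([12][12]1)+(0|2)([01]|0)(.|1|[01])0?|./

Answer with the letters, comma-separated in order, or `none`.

A → no match — must start with '12'
B → no match
C → no match
D → match
E → no match
F → match

D, F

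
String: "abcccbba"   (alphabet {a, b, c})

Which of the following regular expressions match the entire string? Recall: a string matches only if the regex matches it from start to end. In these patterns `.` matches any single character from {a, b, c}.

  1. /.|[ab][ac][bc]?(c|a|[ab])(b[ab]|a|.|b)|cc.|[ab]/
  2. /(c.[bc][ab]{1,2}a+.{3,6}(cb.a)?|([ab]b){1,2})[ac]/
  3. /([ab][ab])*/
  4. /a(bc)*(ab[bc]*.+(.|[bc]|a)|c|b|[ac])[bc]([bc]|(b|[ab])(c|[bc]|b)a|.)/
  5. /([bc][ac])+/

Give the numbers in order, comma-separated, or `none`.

4

1 → no match
2 → no match
3 → no match
4 → match
5 → no match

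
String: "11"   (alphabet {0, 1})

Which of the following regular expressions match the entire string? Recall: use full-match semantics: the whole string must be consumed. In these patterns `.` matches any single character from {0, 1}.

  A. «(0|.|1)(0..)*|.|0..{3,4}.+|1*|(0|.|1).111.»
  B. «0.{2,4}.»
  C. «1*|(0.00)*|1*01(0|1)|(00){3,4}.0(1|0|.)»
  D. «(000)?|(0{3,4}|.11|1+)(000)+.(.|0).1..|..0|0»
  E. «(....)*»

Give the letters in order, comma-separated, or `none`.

A, C

A → match
B → no match — must start with "0"
C → match
D → no match
E → no match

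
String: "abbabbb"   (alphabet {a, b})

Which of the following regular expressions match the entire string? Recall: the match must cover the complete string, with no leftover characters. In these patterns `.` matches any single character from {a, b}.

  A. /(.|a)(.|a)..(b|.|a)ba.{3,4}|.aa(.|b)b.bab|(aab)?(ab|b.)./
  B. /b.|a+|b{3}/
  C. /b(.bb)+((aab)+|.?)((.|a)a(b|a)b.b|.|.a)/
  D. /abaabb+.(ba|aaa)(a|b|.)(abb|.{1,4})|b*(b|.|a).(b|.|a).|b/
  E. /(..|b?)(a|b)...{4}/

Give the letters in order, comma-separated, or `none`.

A → no match
B → no match
C → no match — must start with "b"
D → no match
E → match

E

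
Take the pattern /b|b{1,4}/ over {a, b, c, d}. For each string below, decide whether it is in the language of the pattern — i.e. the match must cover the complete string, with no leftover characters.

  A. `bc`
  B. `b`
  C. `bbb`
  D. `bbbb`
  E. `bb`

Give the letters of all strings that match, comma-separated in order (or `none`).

A → no match — must end with `b`
B → match
C → match
D → match
E → match

B, C, D, E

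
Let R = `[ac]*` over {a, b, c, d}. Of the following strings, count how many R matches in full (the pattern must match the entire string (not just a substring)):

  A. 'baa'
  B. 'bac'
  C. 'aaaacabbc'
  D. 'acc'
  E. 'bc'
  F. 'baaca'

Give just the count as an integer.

A. 'baa' → no match
B. 'bac' → no match
C. 'aaaacabbc' → no match
D. 'acc' → match
E. 'bc' → no match
F. 'baaca' → no match
Total matched: 1

1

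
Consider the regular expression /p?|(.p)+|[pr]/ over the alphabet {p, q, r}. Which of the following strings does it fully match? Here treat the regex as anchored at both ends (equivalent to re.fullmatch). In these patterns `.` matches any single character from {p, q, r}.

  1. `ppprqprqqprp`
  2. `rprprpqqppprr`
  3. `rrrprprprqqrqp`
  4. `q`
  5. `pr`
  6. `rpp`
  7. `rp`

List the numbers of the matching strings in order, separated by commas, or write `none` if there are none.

7

1 → no match
2 → no match
3 → no match
4 → no match
5 → no match
6 → no match
7 → match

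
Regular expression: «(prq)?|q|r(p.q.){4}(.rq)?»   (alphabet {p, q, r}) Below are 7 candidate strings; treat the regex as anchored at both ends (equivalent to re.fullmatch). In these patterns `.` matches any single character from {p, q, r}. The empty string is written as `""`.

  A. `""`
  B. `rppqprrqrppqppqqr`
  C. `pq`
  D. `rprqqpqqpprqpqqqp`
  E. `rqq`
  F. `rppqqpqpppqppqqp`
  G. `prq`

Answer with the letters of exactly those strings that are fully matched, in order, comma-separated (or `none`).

A. `""` → match
B → no match
C. `pq` → no match
D → no match
E. `rqq` → no match
F → no match
G. `prq` → match

A, G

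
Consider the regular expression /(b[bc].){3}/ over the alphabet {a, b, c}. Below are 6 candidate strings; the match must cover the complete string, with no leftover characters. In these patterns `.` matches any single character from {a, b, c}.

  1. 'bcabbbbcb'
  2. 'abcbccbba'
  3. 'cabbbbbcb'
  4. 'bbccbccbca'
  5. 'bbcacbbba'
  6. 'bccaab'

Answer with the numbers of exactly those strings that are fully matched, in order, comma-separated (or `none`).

1

1 → match
2 → no match — must start with 'b'
3 → no match — must start with 'b'
4 → no match
5 → no match
6 → no match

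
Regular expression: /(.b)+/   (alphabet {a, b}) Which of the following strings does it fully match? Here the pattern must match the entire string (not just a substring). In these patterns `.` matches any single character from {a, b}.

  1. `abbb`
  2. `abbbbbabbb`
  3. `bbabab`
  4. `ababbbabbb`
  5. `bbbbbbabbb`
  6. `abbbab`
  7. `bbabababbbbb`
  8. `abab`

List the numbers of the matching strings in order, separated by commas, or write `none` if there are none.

1 → match
2 → match
3 → match
4 → match
5 → match
6 → match
7 → match
8 → match

1, 2, 3, 4, 5, 6, 7, 8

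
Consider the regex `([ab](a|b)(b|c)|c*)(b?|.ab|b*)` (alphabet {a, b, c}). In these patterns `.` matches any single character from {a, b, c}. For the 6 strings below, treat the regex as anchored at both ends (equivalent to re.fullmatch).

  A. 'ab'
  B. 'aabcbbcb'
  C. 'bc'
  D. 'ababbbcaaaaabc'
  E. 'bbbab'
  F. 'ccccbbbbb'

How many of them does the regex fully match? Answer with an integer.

1

A. 'ab' → no match
B. 'aabcbbcb' → no match
C. 'bc' → no match
D → no match
E. 'bbbab' → no match
F. 'ccccbbbbb' → match
Total matched: 1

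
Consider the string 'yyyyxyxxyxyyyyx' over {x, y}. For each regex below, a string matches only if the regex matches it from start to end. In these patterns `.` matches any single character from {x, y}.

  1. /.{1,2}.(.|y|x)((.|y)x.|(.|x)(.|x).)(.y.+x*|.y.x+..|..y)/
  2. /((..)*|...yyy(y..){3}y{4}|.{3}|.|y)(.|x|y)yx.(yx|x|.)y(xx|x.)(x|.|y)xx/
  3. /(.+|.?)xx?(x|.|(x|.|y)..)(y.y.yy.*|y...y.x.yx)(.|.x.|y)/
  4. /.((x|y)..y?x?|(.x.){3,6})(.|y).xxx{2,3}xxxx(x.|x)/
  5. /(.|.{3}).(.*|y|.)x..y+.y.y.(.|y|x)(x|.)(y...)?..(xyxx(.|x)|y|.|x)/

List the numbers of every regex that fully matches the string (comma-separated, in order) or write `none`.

1 → match
2 → no match — must end with 'xx'
3 → match
4 → no match
5 → no match

1, 3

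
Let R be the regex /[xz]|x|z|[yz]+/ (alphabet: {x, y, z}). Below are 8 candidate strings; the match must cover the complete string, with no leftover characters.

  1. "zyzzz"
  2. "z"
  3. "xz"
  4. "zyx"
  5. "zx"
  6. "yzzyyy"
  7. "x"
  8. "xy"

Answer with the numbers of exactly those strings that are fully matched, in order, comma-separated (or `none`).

1, 2, 6, 7

1 → match
2 → match
3 → no match
4 → no match
5 → no match
6 → match
7 → match
8 → no match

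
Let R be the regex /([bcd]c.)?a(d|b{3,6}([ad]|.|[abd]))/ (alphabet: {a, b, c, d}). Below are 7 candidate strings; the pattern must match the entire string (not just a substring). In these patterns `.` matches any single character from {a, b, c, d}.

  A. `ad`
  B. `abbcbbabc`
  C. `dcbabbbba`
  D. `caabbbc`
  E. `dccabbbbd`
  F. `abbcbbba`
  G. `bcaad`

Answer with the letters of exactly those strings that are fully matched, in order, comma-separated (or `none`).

A, C, E, G

A → match
B → no match
C → match
D → no match
E → match
F → no match
G → match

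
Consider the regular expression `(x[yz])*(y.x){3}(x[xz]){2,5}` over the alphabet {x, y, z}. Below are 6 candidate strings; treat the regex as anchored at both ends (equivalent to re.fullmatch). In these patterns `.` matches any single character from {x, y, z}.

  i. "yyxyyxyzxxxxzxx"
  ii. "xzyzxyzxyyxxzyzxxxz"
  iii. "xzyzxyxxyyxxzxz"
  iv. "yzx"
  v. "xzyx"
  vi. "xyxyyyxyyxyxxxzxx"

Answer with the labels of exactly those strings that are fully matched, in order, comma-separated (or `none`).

i, iii, vi

i → match
ii → no match
iii → match
iv → no match
v → no match
vi → match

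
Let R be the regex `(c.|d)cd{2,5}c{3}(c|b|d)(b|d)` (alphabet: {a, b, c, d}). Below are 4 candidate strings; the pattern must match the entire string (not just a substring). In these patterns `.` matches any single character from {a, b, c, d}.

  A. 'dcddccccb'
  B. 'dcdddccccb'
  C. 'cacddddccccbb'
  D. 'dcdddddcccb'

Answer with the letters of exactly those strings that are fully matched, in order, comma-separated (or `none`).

A → match
B → match
C → no match
D → no match

A, B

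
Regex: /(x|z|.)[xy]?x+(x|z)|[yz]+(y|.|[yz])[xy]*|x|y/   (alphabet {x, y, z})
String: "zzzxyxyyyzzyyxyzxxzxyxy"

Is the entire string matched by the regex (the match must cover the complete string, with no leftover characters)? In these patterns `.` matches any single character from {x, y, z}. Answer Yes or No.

No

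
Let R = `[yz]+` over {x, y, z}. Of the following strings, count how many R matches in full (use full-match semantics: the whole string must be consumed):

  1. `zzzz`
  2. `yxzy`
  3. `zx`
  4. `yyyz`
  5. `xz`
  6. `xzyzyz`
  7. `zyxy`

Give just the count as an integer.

2

1 → match
2 → no match
3 → no match
4 → match
5 → no match
6 → no match
7 → no match
Total matched: 2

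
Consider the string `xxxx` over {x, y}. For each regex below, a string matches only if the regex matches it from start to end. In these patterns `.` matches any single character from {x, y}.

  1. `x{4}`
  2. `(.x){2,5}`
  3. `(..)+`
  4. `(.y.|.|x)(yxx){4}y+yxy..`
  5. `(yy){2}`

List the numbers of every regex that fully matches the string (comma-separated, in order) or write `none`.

1, 2, 3

1 → match
2 → match
3 → match
4 → no match
5 → no match — must start with `yy`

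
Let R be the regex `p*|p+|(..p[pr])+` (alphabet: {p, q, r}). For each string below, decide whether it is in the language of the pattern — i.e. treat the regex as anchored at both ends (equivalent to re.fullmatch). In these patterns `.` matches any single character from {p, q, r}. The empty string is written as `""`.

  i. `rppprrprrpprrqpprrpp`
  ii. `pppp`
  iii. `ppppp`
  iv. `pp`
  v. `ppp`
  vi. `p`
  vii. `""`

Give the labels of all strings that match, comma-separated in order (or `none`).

i → match
ii → match
iii → match
iv → match
v → match
vi → match
vii → match

i, ii, iii, iv, v, vi, vii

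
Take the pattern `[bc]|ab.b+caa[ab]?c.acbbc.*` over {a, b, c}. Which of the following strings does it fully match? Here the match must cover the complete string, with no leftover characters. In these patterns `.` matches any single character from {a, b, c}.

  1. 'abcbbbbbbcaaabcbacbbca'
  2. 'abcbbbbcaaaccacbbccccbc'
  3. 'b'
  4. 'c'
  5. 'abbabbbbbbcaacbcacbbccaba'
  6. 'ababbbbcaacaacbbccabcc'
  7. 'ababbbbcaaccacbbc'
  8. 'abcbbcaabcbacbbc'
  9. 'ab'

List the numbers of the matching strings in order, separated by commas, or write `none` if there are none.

2, 3, 4, 6, 7, 8

1 → no match
2 → match
3 → match
4 → match
5 → no match
6 → match
7 → match
8 → match
9 → no match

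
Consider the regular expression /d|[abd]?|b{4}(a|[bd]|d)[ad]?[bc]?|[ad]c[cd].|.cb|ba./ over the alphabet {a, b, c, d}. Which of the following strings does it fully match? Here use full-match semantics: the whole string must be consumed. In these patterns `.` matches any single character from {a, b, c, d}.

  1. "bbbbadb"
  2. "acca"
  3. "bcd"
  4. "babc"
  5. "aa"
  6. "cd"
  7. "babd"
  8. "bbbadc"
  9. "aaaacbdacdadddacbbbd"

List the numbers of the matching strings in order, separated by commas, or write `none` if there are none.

1 → match
2 → match
3 → no match
4 → no match
5 → no match
6 → no match
7 → no match
8 → no match
9 → no match

1, 2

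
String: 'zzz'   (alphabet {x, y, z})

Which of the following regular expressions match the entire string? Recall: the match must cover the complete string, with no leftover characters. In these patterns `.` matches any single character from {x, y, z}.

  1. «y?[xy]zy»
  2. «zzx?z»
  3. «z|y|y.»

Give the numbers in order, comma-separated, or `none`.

1 → no match — must end with 'zy'
2 → match
3 → no match

2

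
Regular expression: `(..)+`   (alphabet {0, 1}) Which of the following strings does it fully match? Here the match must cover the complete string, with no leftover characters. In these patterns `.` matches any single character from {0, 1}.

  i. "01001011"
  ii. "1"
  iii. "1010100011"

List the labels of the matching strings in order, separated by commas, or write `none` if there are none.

i → match
ii → no match
iii → match

i, iii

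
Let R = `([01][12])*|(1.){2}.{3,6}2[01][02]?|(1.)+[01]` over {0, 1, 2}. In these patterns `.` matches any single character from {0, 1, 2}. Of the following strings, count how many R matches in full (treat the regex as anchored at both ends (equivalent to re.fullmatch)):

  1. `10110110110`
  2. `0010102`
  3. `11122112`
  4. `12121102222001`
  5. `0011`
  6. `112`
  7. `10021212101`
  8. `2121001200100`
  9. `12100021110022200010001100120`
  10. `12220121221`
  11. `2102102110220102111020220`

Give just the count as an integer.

0

1 → no match
2 → no match
3 → no match
4 → no match
5 → no match
6 → no match
7 → no match
8 → no match
9 → no match
10 → no match
11 → no match
Total matched: 0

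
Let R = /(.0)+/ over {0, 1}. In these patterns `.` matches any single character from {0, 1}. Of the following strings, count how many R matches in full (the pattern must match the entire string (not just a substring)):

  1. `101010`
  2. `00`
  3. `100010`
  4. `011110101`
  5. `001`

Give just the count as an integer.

3

1 → match
2 → match
3 → match
4 → no match — must end with `0`
5 → no match — must end with `0`
Total matched: 3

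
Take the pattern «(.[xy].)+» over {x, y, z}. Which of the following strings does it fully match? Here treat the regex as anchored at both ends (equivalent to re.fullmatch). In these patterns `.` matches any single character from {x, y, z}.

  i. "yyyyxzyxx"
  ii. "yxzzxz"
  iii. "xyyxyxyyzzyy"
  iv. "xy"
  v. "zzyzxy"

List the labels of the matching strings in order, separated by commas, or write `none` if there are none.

i, ii, iii

i → match
ii → match
iii → match
iv → no match
v → no match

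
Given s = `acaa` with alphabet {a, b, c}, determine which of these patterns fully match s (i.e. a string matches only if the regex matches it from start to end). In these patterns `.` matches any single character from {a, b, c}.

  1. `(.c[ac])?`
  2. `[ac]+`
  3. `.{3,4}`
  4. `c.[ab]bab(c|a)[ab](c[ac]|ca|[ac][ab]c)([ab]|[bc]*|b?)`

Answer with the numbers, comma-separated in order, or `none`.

2, 3

1 → no match
2 → match
3 → match
4 → no match — must start with `c`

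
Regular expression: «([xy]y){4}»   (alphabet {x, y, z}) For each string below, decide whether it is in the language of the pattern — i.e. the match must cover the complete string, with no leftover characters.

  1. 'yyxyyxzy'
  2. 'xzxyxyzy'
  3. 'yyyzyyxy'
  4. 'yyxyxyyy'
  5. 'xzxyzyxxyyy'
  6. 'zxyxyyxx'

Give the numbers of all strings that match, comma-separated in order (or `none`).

1 → no match
2 → no match
3 → no match
4 → match
5 → no match
6 → no match — must end with 'y'

4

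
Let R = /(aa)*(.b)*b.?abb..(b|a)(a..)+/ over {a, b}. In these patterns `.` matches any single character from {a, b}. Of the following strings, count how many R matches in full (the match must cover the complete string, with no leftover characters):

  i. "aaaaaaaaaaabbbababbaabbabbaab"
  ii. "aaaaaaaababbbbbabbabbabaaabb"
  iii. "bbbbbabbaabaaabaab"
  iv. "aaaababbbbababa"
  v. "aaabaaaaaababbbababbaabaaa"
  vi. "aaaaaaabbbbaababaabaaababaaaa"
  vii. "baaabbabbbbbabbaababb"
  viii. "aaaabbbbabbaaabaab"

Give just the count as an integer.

i → match
ii → no match
iii → no match
iv → no match
v → no match
vi → no match
vii → no match
viii → no match
Total matched: 1

1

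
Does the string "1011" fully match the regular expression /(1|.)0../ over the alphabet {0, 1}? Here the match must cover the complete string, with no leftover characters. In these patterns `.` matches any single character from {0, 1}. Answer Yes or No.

Yes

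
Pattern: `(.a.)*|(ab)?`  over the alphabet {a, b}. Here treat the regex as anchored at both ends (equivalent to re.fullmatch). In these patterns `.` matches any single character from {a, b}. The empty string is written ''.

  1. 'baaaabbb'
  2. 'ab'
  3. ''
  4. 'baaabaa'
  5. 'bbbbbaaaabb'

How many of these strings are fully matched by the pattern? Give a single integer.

2

1 → no match
2 → match
3 → match
4 → no match
5 → no match
Total matched: 2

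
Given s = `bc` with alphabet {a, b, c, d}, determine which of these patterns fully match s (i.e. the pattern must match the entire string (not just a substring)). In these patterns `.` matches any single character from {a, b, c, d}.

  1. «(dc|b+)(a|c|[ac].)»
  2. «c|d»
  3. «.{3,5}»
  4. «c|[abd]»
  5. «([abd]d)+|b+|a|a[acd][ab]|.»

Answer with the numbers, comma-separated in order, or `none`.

1

1 → match
2 → no match
3 → no match
4 → no match
5 → no match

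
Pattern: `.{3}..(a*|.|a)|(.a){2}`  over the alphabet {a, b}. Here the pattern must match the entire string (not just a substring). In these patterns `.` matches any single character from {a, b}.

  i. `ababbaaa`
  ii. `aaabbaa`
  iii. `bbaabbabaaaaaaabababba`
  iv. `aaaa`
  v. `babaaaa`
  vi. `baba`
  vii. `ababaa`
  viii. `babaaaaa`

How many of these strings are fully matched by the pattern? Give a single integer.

i → match
ii → match
iii → no match
iv → match
v → match
vi → match
vii → match
viii → match
Total matched: 7

7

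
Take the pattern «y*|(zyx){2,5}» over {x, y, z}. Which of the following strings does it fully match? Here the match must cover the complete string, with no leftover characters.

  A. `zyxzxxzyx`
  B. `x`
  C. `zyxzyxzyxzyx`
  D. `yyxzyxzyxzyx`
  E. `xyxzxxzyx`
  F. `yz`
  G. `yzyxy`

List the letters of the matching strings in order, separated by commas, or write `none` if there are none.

C

A → no match
B → no match
C → match
D → no match
E → no match
F → no match
G → no match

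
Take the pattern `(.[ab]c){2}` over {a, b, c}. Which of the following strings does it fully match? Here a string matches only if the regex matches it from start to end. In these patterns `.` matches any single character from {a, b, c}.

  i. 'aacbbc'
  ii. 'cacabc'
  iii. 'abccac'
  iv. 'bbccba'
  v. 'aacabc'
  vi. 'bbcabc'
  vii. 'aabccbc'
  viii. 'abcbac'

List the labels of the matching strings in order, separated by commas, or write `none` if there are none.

i → match
ii → match
iii → match
iv → no match — must end with 'c'
v → match
vi → match
vii → no match
viii → match

i, ii, iii, v, vi, viii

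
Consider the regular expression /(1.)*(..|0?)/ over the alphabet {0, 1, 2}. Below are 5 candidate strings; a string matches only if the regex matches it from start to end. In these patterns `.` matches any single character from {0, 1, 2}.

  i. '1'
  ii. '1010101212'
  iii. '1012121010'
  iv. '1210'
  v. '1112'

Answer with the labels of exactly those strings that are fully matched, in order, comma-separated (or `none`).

ii, iii, iv, v

i → no match
ii → match
iii → match
iv → match
v → match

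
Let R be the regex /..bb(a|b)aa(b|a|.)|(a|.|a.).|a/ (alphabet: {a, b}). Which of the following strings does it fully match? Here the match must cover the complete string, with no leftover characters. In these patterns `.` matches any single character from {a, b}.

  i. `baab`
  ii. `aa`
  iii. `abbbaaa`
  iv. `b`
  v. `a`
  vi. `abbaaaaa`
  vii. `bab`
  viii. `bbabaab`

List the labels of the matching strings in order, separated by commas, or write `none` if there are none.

i → no match
ii → match
iii → no match
iv → no match
v → match
vi → no match
vii → no match
viii → no match

ii, v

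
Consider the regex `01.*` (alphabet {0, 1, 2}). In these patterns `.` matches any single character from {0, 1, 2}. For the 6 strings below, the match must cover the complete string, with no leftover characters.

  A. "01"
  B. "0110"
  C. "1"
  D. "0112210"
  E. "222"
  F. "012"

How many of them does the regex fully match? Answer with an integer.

4

A. "01" → match
B. "0110" → match
C. "1" → no match — must start with "01"
D. "0112210" → match
E. "222" → no match — must start with "01"
F. "012" → match
Total matched: 4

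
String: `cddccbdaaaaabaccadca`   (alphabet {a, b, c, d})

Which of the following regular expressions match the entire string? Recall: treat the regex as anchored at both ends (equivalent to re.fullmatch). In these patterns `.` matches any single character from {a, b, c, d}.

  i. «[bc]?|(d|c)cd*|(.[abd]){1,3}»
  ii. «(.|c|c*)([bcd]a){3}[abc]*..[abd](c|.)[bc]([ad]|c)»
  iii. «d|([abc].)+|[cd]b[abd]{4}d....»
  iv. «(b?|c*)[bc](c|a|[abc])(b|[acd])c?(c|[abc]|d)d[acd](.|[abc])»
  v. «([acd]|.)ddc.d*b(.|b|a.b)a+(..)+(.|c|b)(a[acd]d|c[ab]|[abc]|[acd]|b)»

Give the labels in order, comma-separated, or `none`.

i → no match
ii → no match
iii → no match
iv → no match
v → match

v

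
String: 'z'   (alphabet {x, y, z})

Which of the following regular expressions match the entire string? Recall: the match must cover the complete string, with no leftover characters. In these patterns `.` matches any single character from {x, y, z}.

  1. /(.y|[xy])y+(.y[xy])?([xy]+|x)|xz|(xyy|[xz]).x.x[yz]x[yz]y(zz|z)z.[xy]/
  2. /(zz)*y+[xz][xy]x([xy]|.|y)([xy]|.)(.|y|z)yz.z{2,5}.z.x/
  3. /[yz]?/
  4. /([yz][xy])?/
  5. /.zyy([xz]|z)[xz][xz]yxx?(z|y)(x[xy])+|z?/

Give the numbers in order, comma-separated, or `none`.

1 → no match
2 → no match — must end with 'x'
3 → match
4 → no match
5 → match

3, 5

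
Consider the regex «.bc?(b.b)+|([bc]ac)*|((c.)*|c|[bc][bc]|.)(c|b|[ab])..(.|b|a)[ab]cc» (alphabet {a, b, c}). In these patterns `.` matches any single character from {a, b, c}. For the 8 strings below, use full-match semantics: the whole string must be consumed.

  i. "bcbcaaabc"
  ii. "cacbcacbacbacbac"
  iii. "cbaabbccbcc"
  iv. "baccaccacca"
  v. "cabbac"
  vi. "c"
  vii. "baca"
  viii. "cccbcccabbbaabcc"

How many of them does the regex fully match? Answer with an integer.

i. "bcbcaaabc" → no match
ii → no match
iii. "cbaabbccbcc" → no match
iv. "baccaccacca" → no match
v. "cabbac" → no match
vi. "c" → no match
vii. "baca" → no match
viii → no match
Total matched: 0

0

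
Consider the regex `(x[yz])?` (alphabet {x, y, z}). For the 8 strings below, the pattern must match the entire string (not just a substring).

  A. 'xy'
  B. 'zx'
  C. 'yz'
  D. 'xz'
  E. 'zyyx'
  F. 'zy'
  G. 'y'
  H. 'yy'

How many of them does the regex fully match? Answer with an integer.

2

A → match
B → no match
C → no match
D → match
E → no match
F → no match
G → no match
H → no match
Total matched: 2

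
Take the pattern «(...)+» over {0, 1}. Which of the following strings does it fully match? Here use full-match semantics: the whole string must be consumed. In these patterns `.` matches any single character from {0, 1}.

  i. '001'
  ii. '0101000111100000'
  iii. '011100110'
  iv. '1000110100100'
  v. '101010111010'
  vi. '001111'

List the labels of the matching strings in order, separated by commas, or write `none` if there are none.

i → match
ii → no match
iii → match
iv → no match
v → match
vi → match

i, iii, v, vi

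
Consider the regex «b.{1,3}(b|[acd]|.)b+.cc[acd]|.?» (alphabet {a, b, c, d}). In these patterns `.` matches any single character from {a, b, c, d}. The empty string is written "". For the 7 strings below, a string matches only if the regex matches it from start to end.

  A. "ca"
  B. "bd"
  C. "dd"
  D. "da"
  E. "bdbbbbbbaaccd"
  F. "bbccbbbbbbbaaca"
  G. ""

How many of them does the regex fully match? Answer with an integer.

1

A → no match
B → no match
C → no match
D → no match
E → no match
F → no match
G → match
Total matched: 1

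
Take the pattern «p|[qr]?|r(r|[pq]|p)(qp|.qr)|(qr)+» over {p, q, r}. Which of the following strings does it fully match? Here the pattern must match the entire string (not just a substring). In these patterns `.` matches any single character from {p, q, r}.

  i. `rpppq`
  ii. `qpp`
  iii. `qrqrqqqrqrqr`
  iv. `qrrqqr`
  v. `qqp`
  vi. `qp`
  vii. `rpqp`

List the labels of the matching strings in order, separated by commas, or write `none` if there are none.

vii

i → no match
ii → no match
iii → no match
iv → no match
v → no match
vi → no match
vii → match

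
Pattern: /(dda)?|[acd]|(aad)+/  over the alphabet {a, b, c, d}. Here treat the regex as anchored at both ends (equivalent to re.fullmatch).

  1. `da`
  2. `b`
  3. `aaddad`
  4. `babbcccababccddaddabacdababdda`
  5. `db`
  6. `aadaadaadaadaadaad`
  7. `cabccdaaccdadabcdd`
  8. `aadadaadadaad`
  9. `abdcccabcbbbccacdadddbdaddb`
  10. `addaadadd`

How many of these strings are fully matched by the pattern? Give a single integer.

1. `da` → no match
2. `b` → no match
3. `aaddad` → no match
4 → no match
5. `db` → no match
6 → match
7 → no match
8 → no match
9 → no match
10. `addaadadd` → no match
Total matched: 1

1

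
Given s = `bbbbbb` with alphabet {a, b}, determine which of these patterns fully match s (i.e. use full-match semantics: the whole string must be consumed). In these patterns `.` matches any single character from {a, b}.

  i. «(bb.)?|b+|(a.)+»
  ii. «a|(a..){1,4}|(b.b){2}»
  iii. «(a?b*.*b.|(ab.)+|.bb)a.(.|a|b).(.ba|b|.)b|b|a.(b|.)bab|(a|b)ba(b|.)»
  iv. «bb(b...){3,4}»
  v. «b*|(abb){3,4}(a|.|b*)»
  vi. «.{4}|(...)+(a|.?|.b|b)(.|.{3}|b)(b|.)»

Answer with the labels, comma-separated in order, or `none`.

i → match
ii → match
iii → no match
iv → no match
v → match
vi → match

i, ii, v, vi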